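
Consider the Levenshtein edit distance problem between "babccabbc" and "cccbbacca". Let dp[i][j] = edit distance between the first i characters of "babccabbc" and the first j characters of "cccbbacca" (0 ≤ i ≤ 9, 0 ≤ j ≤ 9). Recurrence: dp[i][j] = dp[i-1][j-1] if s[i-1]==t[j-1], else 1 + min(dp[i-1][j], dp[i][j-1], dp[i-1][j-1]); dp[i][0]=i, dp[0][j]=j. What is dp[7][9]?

6

   ''  c  c  c  b  b  a  c  c  a
''  0  1  2  3  4  5  6  7  8  9
 b  1  1  2  3  3  4  5  6  7  8
 a  2  2  2  3  4  4  4  5  6  7
 b  3  3  3  3  3  4  5  5  6  7
 c  4  3  3  3  4  4  5  5  5  6
 c  5  4  3  3  4  5  5  5  5  6
 a  6  5  4  4  4  5  5  6  6  5
 b  7  6  5  5  4  4  5  6  7  6
 b  8  7  6  6  5  4  5  6  7  7
 c  9  8  7  6  6  5  5  5  6  7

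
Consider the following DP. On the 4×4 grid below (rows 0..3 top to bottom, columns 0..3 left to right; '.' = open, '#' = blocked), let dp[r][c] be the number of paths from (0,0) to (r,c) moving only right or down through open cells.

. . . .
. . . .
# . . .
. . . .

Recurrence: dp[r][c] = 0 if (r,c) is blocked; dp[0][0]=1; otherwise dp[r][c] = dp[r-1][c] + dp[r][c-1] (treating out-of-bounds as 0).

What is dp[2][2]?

5

r\c   0   1   2   3
  0   1   1   1   1
  1   1   2   3   4
  2   0   2   5   9
  3   0   2   7  16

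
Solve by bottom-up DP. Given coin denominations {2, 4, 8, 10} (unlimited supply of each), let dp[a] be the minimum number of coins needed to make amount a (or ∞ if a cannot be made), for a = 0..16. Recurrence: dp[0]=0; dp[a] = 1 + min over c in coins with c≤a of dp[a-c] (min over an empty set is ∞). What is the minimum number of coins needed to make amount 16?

2

 a  0  1  2  3  4  5  6  7  8  9 10 11 12 13 14 15 16
dp  0  -  1  -  1  -  2  -  1  -  1  -  2  -  2  -  2
(- denotes ∞ / unreachable)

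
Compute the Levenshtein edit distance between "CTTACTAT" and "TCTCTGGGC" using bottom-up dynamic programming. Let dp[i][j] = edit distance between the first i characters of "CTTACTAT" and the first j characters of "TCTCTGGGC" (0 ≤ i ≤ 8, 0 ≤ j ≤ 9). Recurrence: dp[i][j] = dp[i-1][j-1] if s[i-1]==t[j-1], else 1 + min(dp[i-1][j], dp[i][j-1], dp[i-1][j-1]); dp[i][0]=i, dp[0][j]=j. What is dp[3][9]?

   ''  T  C  T  C  T  G  G  G  C
''  0  1  2  3  4  5  6  7  8  9
 C  1  1  1  2  3  4  5  6  7  8
 T  2  1  2  1  2  3  4  5  6  7
 T  3  2  2  2  2  2  3  4  5  6
 A  4  3  3  3  3  3  3  4  5  6
 C  5  4  3  4  3  4  4  4  5  5
 T  6  5  4  3  4  3  4  5  5  6
 A  7  6  5  4  4  4  4  5  6  6
 T  8  7  6  5  5  4  5  5  6  7

6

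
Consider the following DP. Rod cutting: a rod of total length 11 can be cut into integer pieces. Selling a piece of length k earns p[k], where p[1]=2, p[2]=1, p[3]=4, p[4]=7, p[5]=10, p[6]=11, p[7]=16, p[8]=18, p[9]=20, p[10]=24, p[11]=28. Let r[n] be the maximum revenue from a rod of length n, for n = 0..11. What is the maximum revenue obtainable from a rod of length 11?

   n    0    1    2    3    4    5    6    7    8    9   10   11
r[n]    0    2    4    6    8   10   12   16   18   20   24   28

28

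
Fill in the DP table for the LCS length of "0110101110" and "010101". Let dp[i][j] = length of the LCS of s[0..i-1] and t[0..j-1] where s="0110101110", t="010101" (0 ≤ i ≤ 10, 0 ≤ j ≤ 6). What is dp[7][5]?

5

   ''  0  1  0  1  0  1
''  0  0  0  0  0  0  0
 0  0  1  1  1  1  1  1
 1  0  1  2  2  2  2  2
 1  0  1  2  2  3  3  3
 0  0  1  2  3  3  4  4
 1  0  1  2  3  4  4  5
 0  0  1  2  3  4  5  5
 1  0  1  2  3  4  5  6
 1  0  1  2  3  4  5  6
 1  0  1  2  3  4  5  6
 0  0  1  2  3  4  5  6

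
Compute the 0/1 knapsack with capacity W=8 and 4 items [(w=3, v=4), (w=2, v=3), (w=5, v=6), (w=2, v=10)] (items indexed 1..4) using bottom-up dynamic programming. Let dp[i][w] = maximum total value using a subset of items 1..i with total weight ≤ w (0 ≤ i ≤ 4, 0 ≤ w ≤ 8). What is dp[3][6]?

i\w   0   1   2   3   4   5   6   7   8
  0   0   0   0   0   0   0   0   0   0
  1   0   0   0   4   4   4   4   4   4
  2   0   0   3   4   4   7   7   7   7
  3   0   0   3   4   4   7   7   9  10
  4   0   0  10  10  13  14  14  17  17

7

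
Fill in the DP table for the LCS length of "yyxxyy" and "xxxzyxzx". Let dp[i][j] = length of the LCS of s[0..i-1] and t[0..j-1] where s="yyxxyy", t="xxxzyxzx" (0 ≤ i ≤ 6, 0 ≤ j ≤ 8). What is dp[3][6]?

   ''  x  x  x  z  y  x  z  x
''  0  0  0  0  0  0  0  0  0
 y  0  0  0  0  0  1  1  1  1
 y  0  0  0  0  0  1  1  1  1
 x  0  1  1  1  1  1  2  2  2
 x  0  1  2  2  2  2  2  2  3
 y  0  1  2  2  2  3  3  3  3
 y  0  1  2  2  2  3  3  3  3

2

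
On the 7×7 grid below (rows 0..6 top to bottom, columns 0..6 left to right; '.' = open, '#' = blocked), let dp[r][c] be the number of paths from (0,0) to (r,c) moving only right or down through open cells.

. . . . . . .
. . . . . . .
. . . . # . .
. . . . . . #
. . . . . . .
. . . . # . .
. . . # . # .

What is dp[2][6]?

r\c   0   1   2   3   4   5   6
  0   1   1   1   1   1   1   1
  1   1   2   3   4   5   6   7
  2   1   3   6  10   0   6  13
  3   1   4  10  20  20  26   0
  4   1   5  15  35  55  81  81
  5   1   6  21  56   0  81 162
  6   1   7  28   0   0   0 162

13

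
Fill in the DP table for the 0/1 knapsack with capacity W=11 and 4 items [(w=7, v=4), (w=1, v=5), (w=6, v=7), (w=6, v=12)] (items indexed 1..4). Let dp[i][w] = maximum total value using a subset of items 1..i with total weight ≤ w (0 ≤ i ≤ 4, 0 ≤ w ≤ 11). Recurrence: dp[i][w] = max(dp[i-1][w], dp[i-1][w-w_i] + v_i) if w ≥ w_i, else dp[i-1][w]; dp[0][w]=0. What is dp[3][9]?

12

i\w   0   1   2   3   4   5   6   7   8   9  10  11
  0   0   0   0   0   0   0   0   0   0   0   0   0
  1   0   0   0   0   0   0   0   4   4   4   4   4
  2   0   5   5   5   5   5   5   5   9   9   9   9
  3   0   5   5   5   5   5   7  12  12  12  12  12
  4   0   5   5   5   5   5  12  17  17  17  17  17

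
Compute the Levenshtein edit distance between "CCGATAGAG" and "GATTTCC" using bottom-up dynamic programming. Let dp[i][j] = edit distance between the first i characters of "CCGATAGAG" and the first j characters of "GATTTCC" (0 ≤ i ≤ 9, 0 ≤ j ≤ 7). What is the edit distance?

   ''  G  A  T  T  T  C  C
''  0  1  2  3  4  5  6  7
 C  1  1  2  3  4  5  5  6
 C  2  2  2  3  4  5  5  5
 G  3  2  3  3  4  5  6  6
 A  4  3  2  3  4  5  6  7
 T  5  4  3  2  3  4  5  6
 A  6  5  4  3  3  4  5  6
 G  7  6  5  4  4  4  5  6
 A  8  7  6  5  5  5  5  6
 G  9  8  7  6  6  6  6  6

6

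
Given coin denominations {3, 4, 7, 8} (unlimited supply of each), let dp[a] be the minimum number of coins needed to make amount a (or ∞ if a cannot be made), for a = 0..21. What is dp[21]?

3

 a  0  1  2  3  4  5  6  7  8  9 10 11 12 13 14 15 16 17 18 19 20 21
dp  0  -  -  1  1  -  2  1  1  3  2  2  2  3  2  2  2  3  3  3  3  3
(- denotes ∞ / unreachable)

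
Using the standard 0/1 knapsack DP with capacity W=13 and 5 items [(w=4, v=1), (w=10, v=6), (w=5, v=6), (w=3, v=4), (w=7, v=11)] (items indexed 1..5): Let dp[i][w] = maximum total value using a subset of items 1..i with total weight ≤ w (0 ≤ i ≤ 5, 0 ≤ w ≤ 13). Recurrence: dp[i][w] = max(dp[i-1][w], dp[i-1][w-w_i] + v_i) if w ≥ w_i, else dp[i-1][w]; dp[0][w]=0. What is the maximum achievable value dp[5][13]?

i\w   0   1   2   3   4   5   6   7   8   9  10  11  12  13
  0   0   0   0   0   0   0   0   0   0   0   0   0   0   0
  1   0   0   0   0   1   1   1   1   1   1   1   1   1   1
  2   0   0   0   0   1   1   1   1   1   1   6   6   6   6
  3   0   0   0   0   1   6   6   6   6   7   7   7   7   7
  4   0   0   0   4   4   6   6   6  10  10  10  10  11  11
  5   0   0   0   4   4   6   6  11  11  11  15  15  17  17

17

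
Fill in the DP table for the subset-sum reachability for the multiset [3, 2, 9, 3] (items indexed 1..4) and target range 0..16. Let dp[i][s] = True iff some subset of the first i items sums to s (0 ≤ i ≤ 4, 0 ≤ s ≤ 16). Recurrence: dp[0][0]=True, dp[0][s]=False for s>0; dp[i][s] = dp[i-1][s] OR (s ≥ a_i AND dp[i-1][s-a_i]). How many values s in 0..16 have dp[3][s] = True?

i\s   0   1   2   3   4   5   6   7   8   9  10  11  12  13  14  15  16
  0   T   F   F   F   F   F   F   F   F   F   F   F   F   F   F   F   F
  1   T   F   F   T   F   F   F   F   F   F   F   F   F   F   F   F   F
  2   T   F   T   T   F   T   F   F   F   F   F   F   F   F   F   F   F
  3   T   F   T   T   F   T   F   F   F   T   F   T   T   F   T   F   F
  4   T   F   T   T   F   T   T   F   T   T   F   T   T   F   T   T   F

8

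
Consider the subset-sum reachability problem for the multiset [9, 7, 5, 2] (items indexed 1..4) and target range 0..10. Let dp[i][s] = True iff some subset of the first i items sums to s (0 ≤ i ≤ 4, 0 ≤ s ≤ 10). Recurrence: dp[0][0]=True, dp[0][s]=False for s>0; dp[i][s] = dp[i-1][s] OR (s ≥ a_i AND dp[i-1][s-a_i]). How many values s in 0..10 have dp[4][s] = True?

i\s   0   1   2   3   4   5   6   7   8   9  10
  0   T   F   F   F   F   F   F   F   F   F   F
  1   T   F   F   F   F   F   F   F   F   T   F
  2   T   F   F   F   F   F   F   T   F   T   F
  3   T   F   F   F   F   T   F   T   F   T   F
  4   T   F   T   F   F   T   F   T   F   T   F

5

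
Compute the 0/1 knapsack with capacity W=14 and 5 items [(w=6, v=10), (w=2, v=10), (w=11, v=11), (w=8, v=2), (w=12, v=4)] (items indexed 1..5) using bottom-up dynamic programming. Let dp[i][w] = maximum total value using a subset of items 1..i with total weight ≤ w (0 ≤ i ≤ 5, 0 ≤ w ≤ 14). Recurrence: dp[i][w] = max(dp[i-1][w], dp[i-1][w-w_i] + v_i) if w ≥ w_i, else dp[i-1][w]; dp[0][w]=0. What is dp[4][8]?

20

i\w   0   1   2   3   4   5   6   7   8   9  10  11  12  13  14
  0   0   0   0   0   0   0   0   0   0   0   0   0   0   0   0
  1   0   0   0   0   0   0  10  10  10  10  10  10  10  10  10
  2   0   0  10  10  10  10  10  10  20  20  20  20  20  20  20
  3   0   0  10  10  10  10  10  10  20  20  20  20  20  21  21
  4   0   0  10  10  10  10  10  10  20  20  20  20  20  21  21
  5   0   0  10  10  10  10  10  10  20  20  20  20  20  21  21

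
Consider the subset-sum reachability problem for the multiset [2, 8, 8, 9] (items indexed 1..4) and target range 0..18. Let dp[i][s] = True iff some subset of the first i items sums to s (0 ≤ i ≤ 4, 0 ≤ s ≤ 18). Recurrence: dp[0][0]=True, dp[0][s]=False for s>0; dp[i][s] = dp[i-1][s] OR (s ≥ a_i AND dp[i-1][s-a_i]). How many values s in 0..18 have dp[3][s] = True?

i\s   0   1   2   3   4   5   6   7   8   9  10  11  12  13  14  15  16  17  18
  0   T   F   F   F   F   F   F   F   F   F   F   F   F   F   F   F   F   F   F
  1   T   F   T   F   F   F   F   F   F   F   F   F   F   F   F   F   F   F   F
  2   T   F   T   F   F   F   F   F   T   F   T   F   F   F   F   F   F   F   F
  3   T   F   T   F   F   F   F   F   T   F   T   F   F   F   F   F   T   F   T
  4   T   F   T   F   F   F   F   F   T   T   T   T   F   F   F   F   T   T   T

6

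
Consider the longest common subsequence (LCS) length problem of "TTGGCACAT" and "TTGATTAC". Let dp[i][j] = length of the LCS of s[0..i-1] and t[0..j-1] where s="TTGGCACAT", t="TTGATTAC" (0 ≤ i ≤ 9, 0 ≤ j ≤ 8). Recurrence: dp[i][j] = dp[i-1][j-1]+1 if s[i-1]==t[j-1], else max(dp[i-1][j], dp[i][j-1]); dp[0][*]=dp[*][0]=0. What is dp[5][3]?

3

   ''  T  T  G  A  T  T  A  C
''  0  0  0  0  0  0  0  0  0
 T  0  1  1  1  1  1  1  1  1
 T  0  1  2  2  2  2  2  2  2
 G  0  1  2  3  3  3  3  3  3
 G  0  1  2  3  3  3  3  3  3
 C  0  1  2  3  3  3  3  3  4
 A  0  1  2  3  4  4  4  4  4
 C  0  1  2  3  4  4  4  4  5
 A  0  1  2  3  4  4  4  5  5
 T  0  1  2  3  4  5  5  5  5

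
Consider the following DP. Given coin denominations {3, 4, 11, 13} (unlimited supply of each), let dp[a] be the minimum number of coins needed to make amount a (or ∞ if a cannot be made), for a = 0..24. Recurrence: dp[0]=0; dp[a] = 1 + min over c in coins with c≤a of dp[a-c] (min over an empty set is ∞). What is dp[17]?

 a  0  1  2  3  4  5  6  7  8  9 10 11 12 13 14 15 16 17 18 19 20 21 22 23 24
dp  0  -  -  1  1  -  2  2  2  3  3  1  3  1  2  2  2  2  3  3  3  3  2  4  2
(- denotes ∞ / unreachable)

2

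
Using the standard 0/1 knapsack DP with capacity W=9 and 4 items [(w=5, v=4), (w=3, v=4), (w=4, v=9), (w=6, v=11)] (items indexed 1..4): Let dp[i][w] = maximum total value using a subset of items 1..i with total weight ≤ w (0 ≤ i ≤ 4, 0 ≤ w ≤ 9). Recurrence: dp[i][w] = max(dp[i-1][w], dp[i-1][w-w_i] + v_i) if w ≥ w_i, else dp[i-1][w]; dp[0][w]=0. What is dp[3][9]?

i\w   0   1   2   3   4   5   6   7   8   9
  0   0   0   0   0   0   0   0   0   0   0
  1   0   0   0   0   0   4   4   4   4   4
  2   0   0   0   4   4   4   4   4   8   8
  3   0   0   0   4   9   9   9  13  13  13
  4   0   0   0   4   9   9  11  13  13  15

13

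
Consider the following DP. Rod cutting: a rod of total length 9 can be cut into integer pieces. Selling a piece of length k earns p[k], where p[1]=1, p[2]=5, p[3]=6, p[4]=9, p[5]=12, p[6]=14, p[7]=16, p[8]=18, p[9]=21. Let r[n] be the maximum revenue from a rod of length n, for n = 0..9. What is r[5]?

12

   n    0    1    2    3    4    5    6    7    8    9
r[n]    0    1    5    6   10   12   15   17   20   22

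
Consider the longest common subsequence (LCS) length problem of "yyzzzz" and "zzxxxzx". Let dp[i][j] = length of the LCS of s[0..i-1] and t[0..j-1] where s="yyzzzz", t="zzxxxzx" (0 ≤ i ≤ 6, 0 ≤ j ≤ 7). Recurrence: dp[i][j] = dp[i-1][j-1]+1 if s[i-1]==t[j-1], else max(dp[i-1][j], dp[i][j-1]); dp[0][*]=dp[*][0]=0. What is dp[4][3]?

   ''  z  z  x  x  x  z  x
''  0  0  0  0  0  0  0  0
 y  0  0  0  0  0  0  0  0
 y  0  0  0  0  0  0  0  0
 z  0  1  1  1  1  1  1  1
 z  0  1  2  2  2  2  2  2
 z  0  1  2  2  2  2  3  3
 z  0  1  2  2  2  2  3  3

2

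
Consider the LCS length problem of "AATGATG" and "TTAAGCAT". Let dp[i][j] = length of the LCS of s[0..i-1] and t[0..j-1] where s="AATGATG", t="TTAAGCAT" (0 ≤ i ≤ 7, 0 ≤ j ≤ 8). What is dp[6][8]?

   ''  T  T  A  A  G  C  A  T
''  0  0  0  0  0  0  0  0  0
 A  0  0  0  1  1  1  1  1  1
 A  0  0  0  1  2  2  2  2  2
 T  0  1  1  1  2  2  2  2  3
 G  0  1  1  1  2  3  3  3  3
 A  0  1  1  2  2  3  3  4  4
 T  0  1  2  2  2  3  3  4  5
 G  0  1  2  2  2  3  3  4  5

5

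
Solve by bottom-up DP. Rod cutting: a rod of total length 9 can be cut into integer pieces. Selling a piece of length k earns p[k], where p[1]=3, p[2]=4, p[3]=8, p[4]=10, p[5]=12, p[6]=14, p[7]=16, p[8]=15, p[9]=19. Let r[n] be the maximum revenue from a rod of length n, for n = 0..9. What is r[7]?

   n    0    1    2    3    4    5    6    7    8    9
r[n]    0    3    6    9   12   15   18   21   24   27

21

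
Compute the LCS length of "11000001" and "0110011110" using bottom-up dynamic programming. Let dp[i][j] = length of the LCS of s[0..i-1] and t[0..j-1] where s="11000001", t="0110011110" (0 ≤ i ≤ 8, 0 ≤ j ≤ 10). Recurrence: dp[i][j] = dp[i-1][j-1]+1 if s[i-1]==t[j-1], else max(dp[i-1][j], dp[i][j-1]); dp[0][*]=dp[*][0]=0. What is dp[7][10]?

   ''  0  1  1  0  0  1  1  1  1  0
''  0  0  0  0  0  0  0  0  0  0  0
 1  0  0  1  1  1  1  1  1  1  1  1
 1  0  0  1  2  2  2  2  2  2  2  2
 0  0  1  1  2  3  3  3  3  3  3  3
 0  0  1  1  2  3  4  4  4  4  4  4
 0  0  1  1  2  3  4  4  4  4  4  5
 0  0  1  1  2  3  4  4  4  4  4  5
 0  0  1  1  2  3  4  4  4  4  4  5
 1  0  1  2  2  3  4  5  5  5  5  5

5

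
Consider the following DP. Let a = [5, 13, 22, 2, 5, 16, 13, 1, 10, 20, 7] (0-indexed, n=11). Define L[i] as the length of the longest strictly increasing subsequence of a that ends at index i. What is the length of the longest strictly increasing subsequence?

4

   i    0    1    2    3    4    5    6    7    8    9   10
a[i]    5   13   22    2    5   16   13    1   10   20    7
L[i]    1    2    3    1    2    3    3    1    3    4    3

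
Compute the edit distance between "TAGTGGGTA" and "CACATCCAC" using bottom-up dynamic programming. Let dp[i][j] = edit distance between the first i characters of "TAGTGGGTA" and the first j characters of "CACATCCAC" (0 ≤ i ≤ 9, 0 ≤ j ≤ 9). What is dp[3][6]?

   ''  C  A  C  A  T  C  C  A  C
''  0  1  2  3  4  5  6  7  8  9
 T  1  1  2  3  4  4  5  6  7  8
 A  2  2  1  2  3  4  5  6  6  7
 G  3  3  2  2  3  4  5  6  7  7
 T  4  4  3  3  3  3  4  5  6  7
 G  5  5  4  4  4  4  4  5  6  7
 G  6  6  5  5  5  5  5  5  6  7
 G  7  7  6  6  6  6  6  6  6  7
 T  8  8  7  7  7  6  7  7  7  7
 A  9  9  8  8  7  7  7  8  7  8

5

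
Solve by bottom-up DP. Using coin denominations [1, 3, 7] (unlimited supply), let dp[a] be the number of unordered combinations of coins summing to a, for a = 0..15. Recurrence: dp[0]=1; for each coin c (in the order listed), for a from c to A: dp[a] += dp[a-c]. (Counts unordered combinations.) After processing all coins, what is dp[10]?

6

after  coin     0     1     2     3     4     5     6     7     8     9    10    11    12    13    14    15
          1     1     1     1     1     1     1     1     1     1     1     1     1     1     1     1     1
          3     1     1     1     2     2     2     3     3     3     4     4     4     5     5     5     6
          7     1     1     1     2     2     2     3     4     4     5     6     6     7     8     9    10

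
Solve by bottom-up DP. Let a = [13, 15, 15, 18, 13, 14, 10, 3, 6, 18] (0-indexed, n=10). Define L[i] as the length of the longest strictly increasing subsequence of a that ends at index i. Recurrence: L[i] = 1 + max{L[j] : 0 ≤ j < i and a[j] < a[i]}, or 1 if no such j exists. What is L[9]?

3

   i    0    1    2    3    4    5    6    7    8    9
a[i]   13   15   15   18   13   14   10    3    6   18
L[i]    1    2    2    3    1    2    1    1    2    3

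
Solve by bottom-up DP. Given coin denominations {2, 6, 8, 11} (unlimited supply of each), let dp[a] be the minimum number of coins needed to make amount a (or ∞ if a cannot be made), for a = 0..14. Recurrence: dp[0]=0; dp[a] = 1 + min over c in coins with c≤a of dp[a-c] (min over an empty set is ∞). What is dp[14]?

 a  0  1  2  3  4  5  6  7  8  9 10 11 12 13 14
dp  0  -  1  -  2  -  1  -  1  -  2  1  2  2  2
(- denotes ∞ / unreachable)

2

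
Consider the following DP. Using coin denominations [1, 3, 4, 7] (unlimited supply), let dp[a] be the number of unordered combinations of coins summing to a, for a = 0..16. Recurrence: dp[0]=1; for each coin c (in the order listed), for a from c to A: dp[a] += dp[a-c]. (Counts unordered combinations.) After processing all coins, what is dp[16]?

after  coin     0     1     2     3     4     5     6     7     8     9    10    11    12    13    14    15    16
          1     1     1     1     1     1     1     1     1     1     1     1     1     1     1     1     1     1
          3     1     1     1     2     2     2     3     3     3     4     4     4     5     5     5     6     6
          4     1     1     1     2     3     3     4     5     6     7     8     9    11    12    13    15    17
          7     1     1     1     2     3     3     4     6     7     8    10    12    14    16    19    22    25

25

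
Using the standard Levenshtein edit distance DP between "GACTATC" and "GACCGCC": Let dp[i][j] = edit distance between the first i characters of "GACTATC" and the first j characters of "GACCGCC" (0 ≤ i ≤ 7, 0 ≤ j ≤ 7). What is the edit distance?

   ''  G  A  C  C  G  C  C
''  0  1  2  3  4  5  6  7
 G  1  0  1  2  3  4  5  6
 A  2  1  0  1  2  3  4  5
 C  3  2  1  0  1  2  3  4
 T  4  3  2  1  1  2  3  4
 A  5  4  3  2  2  2  3  4
 T  6  5  4  3  3  3  3  4
 C  7  6  5  4  3  4  3  3

3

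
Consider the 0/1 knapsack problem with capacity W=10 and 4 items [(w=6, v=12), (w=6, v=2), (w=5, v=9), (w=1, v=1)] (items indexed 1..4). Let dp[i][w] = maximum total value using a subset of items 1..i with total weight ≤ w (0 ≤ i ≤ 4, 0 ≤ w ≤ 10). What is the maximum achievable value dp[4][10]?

i\w   0   1   2   3   4   5   6   7   8   9  10
  0   0   0   0   0   0   0   0   0   0   0   0
  1   0   0   0   0   0   0  12  12  12  12  12
  2   0   0   0   0   0   0  12  12  12  12  12
  3   0   0   0   0   0   9  12  12  12  12  12
  4   0   1   1   1   1   9  12  13  13  13  13

13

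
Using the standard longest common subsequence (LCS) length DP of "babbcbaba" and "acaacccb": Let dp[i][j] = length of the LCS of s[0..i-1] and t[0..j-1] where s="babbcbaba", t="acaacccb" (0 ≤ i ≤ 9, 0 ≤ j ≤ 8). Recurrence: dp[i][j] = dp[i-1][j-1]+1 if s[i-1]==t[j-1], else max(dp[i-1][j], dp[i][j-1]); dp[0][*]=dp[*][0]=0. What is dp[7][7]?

3

   ''  a  c  a  a  c  c  c  b
''  0  0  0  0  0  0  0  0  0
 b  0  0  0  0  0  0  0  0  1
 a  0  1  1  1  1  1  1  1  1
 b  0  1  1  1  1  1  1  1  2
 b  0  1  1  1  1  1  1  1  2
 c  0  1  2  2  2  2  2  2  2
 b  0  1  2  2  2  2  2  2  3
 a  0  1  2  3  3  3  3  3  3
 b  0  1  2  3  3  3  3  3  4
 a  0  1  2  3  4  4  4  4  4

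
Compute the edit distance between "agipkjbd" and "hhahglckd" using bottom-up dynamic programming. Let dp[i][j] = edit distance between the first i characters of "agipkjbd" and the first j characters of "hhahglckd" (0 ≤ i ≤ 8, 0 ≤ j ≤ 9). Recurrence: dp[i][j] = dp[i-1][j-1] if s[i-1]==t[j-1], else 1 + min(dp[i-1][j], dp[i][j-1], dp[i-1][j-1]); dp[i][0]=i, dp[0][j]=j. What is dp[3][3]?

3

   ''  h  h  a  h  g  l  c  k  d
''  0  1  2  3  4  5  6  7  8  9
 a  1  1  2  2  3  4  5  6  7  8
 g  2  2  2  3  3  3  4  5  6  7
 i  3  3  3  3  4  4  4  5  6  7
 p  4  4  4  4  4  5  5  5  6  7
 k  5  5  5  5  5  5  6  6  5  6
 j  6  6  6  6  6  6  6  7  6  6
 b  7  7  7  7  7  7  7  7  7  7
 d  8  8  8  8  8  8  8  8  8  7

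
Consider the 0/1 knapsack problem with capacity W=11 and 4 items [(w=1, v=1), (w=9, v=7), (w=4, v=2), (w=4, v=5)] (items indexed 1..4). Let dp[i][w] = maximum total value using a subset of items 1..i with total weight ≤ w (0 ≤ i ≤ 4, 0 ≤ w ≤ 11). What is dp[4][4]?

5

i\w   0   1   2   3   4   5   6   7   8   9  10  11
  0   0   0   0   0   0   0   0   0   0   0   0   0
  1   0   1   1   1   1   1   1   1   1   1   1   1
  2   0   1   1   1   1   1   1   1   1   7   8   8
  3   0   1   1   1   2   3   3   3   3   7   8   8
  4   0   1   1   1   5   6   6   6   7   8   8   8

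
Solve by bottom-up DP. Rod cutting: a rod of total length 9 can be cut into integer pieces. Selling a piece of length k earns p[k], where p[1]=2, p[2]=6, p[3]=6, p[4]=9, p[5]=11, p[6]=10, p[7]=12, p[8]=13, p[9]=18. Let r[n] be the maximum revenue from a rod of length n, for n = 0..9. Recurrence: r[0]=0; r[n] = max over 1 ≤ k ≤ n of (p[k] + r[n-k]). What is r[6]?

   n    0    1    2    3    4    5    6    7    8    9
r[n]    0    2    6    8   12   14   18   20   24   26

18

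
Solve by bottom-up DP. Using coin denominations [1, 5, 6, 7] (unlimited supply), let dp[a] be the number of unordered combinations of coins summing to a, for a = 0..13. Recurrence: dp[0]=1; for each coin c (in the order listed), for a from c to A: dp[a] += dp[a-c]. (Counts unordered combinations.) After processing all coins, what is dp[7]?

4

after  coin     0     1     2     3     4     5     6     7     8     9    10    11    12    13
          1     1     1     1     1     1     1     1     1     1     1     1     1     1     1
          5     1     1     1     1     1     2     2     2     2     2     3     3     3     3
          6     1     1     1     1     1     2     3     3     3     3     4     5     6     6
          7     1     1     1     1     1     2     3     4     4     4     5     6     8     9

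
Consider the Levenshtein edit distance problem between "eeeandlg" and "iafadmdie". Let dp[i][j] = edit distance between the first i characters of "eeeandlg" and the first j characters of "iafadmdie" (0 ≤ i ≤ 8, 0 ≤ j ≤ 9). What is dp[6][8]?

   ''  i  a  f  a  d  m  d  i  e
''  0  1  2  3  4  5  6  7  8  9
 e  1  1  2  3  4  5  6  7  8  8
 e  2  2  2  3  4  5  6  7  8  8
 e  3  3  3  3  4  5  6  7  8  8
 a  4  4  3  4  3  4  5  6  7  8
 n  5  5  4  4  4  4  5  6  7  8
 d  6  6  5  5  5  4  5  5  6  7
 l  7  7  6  6  6  5  5  6  6  7
 g  8  8  7  7  7  6  6  6  7  7

6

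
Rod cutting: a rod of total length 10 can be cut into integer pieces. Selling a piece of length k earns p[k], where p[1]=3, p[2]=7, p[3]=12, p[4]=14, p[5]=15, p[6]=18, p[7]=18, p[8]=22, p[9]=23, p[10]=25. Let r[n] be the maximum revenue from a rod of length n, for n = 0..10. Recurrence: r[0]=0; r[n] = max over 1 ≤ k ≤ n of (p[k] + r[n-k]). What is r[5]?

19

   n    0    1    2    3    4    5    6    7    8    9   10
r[n]    0    3    7   12   15   19   24   27   31   36   39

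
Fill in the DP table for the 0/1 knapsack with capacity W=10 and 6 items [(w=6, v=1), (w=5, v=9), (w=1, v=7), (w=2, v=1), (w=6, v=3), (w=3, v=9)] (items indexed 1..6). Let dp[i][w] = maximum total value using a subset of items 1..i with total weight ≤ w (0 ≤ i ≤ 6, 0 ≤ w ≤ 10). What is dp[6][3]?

9

i\w   0   1   2   3   4   5   6   7   8   9  10
  0   0   0   0   0   0   0   0   0   0   0   0
  1   0   0   0   0   0   0   1   1   1   1   1
  2   0   0   0   0   0   9   9   9   9   9   9
  3   0   7   7   7   7   9  16  16  16  16  16
  4   0   7   7   8   8   9  16  16  17  17  17
  5   0   7   7   8   8   9  16  16  17  17  17
  6   0   7   7   9  16  16  17  17  18  25  25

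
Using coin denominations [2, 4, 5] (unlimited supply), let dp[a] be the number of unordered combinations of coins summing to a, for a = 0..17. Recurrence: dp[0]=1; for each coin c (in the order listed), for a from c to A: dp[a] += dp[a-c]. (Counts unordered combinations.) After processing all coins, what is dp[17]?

5

after  coin     0     1     2     3     4     5     6     7     8     9    10    11    12    13    14    15    16    17
          2     1     0     1     0     1     0     1     0     1     0     1     0     1     0     1     0     1     0
          4     1     0     1     0     2     0     2     0     3     0     3     0     4     0     4     0     5     0
          5     1     0     1     0     2     1     2     1     3     2     4     2     5     3     6     4     7     5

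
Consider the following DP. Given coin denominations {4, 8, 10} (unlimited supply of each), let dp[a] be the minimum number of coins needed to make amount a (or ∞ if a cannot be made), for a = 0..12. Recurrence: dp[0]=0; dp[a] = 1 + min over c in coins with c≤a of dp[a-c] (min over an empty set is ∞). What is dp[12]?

 a  0  1  2  3  4  5  6  7  8  9 10 11 12
dp  0  -  -  -  1  -  -  -  1  -  1  -  2
(- denotes ∞ / unreachable)

2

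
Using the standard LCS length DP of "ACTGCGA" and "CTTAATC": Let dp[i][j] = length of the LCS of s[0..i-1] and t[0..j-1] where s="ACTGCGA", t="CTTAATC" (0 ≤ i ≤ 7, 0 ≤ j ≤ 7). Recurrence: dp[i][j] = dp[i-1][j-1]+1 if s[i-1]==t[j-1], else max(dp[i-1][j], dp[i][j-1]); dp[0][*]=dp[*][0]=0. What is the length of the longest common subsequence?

   ''  C  T  T  A  A  T  C
''  0  0  0  0  0  0  0  0
 A  0  0  0  0  1  1  1  1
 C  0  1  1  1  1  1  1  2
 T  0  1  2  2  2  2  2  2
 G  0  1  2  2  2  2  2  2
 C  0  1  2  2  2  2  2  3
 G  0  1  2  2  2  2  2  3
 A  0  1  2  2  3  3  3  3

3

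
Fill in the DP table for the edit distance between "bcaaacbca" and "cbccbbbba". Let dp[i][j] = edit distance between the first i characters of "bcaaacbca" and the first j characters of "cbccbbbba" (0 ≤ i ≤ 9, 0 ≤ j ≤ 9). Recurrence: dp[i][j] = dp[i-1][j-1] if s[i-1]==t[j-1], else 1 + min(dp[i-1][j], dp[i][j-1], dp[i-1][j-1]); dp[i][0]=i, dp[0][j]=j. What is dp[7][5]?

   ''  c  b  c  c  b  b  b  b  a
''  0  1  2  3  4  5  6  7  8  9
 b  1  1  1  2  3  4  5  6  7  8
 c  2  1  2  1  2  3  4  5  6  7
 a  3  2  2  2  2  3  4  5  6  6
 a  4  3  3  3  3  3  4  5  6  6
 a  5  4  4  4  4  4  4  5  6  6
 c  6  5  5  4  4  5  5  5  6  7
 b  7  6  5  5  5  4  5  5  5  6
 c  8  7  6  5  5  5  5  6  6  6
 a  9  8  7  6  6  6  6  6  7  6

4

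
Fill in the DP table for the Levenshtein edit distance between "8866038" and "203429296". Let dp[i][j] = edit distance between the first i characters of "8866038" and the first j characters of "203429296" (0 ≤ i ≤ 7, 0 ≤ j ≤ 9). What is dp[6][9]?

9

   ''  2  0  3  4  2  9  2  9  6
''  0  1  2  3  4  5  6  7  8  9
 8  1  1  2  3  4  5  6  7  8  9
 8  2  2  2  3  4  5  6  7  8  9
 6  3  3  3  3  4  5  6  7  8  8
 6  4  4  4  4  4  5  6  7  8  8
 0  5  5  4  5  5  5  6  7  8  9
 3  6  6  5  4  5  6  6  7  8  9
 8  7  7  6  5  5  6  7  7  8  9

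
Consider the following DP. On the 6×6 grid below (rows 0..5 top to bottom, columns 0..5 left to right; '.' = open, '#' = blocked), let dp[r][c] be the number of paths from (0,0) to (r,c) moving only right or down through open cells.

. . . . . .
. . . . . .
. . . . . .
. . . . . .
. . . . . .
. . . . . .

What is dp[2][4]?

15

r\c   0   1   2   3   4   5
  0   1   1   1   1   1   1
  1   1   2   3   4   5   6
  2   1   3   6  10  15  21
  3   1   4  10  20  35  56
  4   1   5  15  35  70 126
  5   1   6  21  56 126 252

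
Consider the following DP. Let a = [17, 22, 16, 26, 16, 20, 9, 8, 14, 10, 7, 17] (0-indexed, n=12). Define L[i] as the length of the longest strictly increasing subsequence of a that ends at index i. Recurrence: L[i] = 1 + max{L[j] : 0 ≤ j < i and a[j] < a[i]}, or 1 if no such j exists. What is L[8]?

   i    0    1    2    3    4    5    6    7    8    9   10   11
a[i]   17   22   16   26   16   20    9    8   14   10    7   17
L[i]    1    2    1    3    1    2    1    1    2    2    1    3

2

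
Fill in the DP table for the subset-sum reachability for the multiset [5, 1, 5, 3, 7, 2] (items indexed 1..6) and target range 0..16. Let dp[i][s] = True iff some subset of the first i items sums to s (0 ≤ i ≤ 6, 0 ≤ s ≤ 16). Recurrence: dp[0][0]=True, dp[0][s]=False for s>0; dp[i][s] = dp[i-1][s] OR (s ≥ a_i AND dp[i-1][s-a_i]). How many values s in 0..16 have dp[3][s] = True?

i\s   0   1   2   3   4   5   6   7   8   9  10  11  12  13  14  15  16
  0   T   F   F   F   F   F   F   F   F   F   F   F   F   F   F   F   F
  1   T   F   F   F   F   T   F   F   F   F   F   F   F   F   F   F   F
  2   T   T   F   F   F   T   T   F   F   F   F   F   F   F   F   F   F
  3   T   T   F   F   F   T   T   F   F   F   T   T   F   F   F   F   F
  4   T   T   F   T   T   T   T   F   T   T   T   T   F   T   T   F   F
  5   T   T   F   T   T   T   T   T   T   T   T   T   T   T   T   T   T
  6   T   T   T   T   T   T   T   T   T   T   T   T   T   T   T   T   T

6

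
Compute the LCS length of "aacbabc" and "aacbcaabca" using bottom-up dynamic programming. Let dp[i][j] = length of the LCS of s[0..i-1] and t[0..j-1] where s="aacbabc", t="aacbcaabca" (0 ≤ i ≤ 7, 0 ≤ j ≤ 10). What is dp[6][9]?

   ''  a  a  c  b  c  a  a  b  c  a
''  0  0  0  0  0  0  0  0  0  0  0
 a  0  1  1  1  1  1  1  1  1  1  1
 a  0  1  2  2  2  2  2  2  2  2  2
 c  0  1  2  3  3  3  3  3  3  3  3
 b  0  1  2  3  4  4  4  4  4  4  4
 a  0  1  2  3  4  4  5  5  5  5  5
 b  0  1  2  3  4  4  5  5  6  6  6
 c  0  1  2  3  4  5  5  5  6  7  7

6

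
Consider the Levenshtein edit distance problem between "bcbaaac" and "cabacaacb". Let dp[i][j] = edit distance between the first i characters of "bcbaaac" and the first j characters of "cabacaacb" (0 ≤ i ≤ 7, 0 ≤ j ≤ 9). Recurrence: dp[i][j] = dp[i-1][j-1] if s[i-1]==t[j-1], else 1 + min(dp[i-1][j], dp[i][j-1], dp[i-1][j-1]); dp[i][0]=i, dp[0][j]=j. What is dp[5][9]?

   ''  c  a  b  a  c  a  a  c  b
''  0  1  2  3  4  5  6  7  8  9
 b  1  1  2  2  3  4  5  6  7  8
 c  2  1  2  3  3  3  4  5  6  7
 b  3  2  2  2  3  4  4  5  6  6
 a  4  3  2  3  2  3  4  4  5  6
 a  5  4  3  3  3  3  3  4  5  6
 a  6  5  4  4  3  4  3  3  4  5
 c  7  6  5  5  4  3  4  4  3  4

6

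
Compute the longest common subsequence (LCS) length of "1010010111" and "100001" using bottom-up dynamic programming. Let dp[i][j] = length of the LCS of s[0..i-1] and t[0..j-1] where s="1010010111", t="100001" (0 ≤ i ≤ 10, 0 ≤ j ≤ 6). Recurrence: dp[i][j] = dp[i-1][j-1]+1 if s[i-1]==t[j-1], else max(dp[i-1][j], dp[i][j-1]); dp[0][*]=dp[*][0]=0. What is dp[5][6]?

   ''  1  0  0  0  0  1
''  0  0  0  0  0  0  0
 1  0  1  1  1  1  1  1
 0  0  1  2  2  2  2  2
 1  0  1  2  2  2  2  3
 0  0  1  2  3  3  3  3
 0  0  1  2  3  4  4  4
 1  0  1  2  3  4  4  5
 0  0  1  2  3  4  5  5
 1  0  1  2  3  4  5  6
 1  0  1  2  3  4  5  6
 1  0  1  2  3  4  5  6

4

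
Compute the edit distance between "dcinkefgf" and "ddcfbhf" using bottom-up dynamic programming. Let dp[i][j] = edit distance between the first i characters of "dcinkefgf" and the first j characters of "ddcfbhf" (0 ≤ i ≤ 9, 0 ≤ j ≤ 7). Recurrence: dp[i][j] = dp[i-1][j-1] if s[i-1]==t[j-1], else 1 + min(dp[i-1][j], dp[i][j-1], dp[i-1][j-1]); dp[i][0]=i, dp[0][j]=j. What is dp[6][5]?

   ''  d  d  c  f  b  h  f
''  0  1  2  3  4  5  6  7
 d  1  0  1  2  3  4  5  6
 c  2  1  1  1  2  3  4  5
 i  3  2  2  2  2  3  4  5
 n  4  3  3  3  3  3  4  5
 k  5  4  4  4  4  4  4  5
 e  6  5  5  5  5  5  5  5
 f  7  6  6  6  5  6  6  5
 g  8  7  7  7  6  6  7  6
 f  9  8  8  8  7  7  7  7

5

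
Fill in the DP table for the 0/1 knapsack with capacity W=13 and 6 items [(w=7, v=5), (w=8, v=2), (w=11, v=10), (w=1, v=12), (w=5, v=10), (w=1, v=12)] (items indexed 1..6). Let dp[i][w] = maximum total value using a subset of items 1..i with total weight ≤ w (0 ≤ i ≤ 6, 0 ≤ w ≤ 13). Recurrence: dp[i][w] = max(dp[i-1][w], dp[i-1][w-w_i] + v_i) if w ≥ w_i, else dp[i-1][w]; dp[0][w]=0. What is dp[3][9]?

i\w   0   1   2   3   4   5   6   7   8   9  10  11  12  13
  0   0   0   0   0   0   0   0   0   0   0   0   0   0   0
  1   0   0   0   0   0   0   0   5   5   5   5   5   5   5
  2   0   0   0   0   0   0   0   5   5   5   5   5   5   5
  3   0   0   0   0   0   0   0   5   5   5   5  10  10  10
  4   0  12  12  12  12  12  12  12  17  17  17  17  22  22
  5   0  12  12  12  12  12  22  22  22  22  22  22  22  27
  6   0  12  24  24  24  24  24  34  34  34  34  34  34  34

5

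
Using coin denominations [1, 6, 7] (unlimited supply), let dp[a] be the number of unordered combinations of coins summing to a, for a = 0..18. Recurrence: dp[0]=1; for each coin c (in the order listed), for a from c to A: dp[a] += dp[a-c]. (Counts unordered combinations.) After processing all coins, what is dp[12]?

4

after  coin     0     1     2     3     4     5     6     7     8     9    10    11    12    13    14    15    16    17    18
          1     1     1     1     1     1     1     1     1     1     1     1     1     1     1     1     1     1     1     1
          6     1     1     1     1     1     1     2     2     2     2     2     2     3     3     3     3     3     3     4
          7     1     1     1     1     1     1     2     3     3     3     3     3     4     5     6     6     6     6     7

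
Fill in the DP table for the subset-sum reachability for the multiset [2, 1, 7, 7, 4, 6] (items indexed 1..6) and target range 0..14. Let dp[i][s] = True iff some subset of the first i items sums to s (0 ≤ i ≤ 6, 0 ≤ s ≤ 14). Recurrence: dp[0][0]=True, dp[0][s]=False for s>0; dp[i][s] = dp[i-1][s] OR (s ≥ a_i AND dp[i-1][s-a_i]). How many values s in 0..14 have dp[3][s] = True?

8

i\s   0   1   2   3   4   5   6   7   8   9  10  11  12  13  14
  0   T   F   F   F   F   F   F   F   F   F   F   F   F   F   F
  1   T   F   T   F   F   F   F   F   F   F   F   F   F   F   F
  2   T   T   T   T   F   F   F   F   F   F   F   F   F   F   F
  3   T   T   T   T   F   F   F   T   T   T   T   F   F   F   F
  4   T   T   T   T   F   F   F   T   T   T   T   F   F   F   T
  5   T   T   T   T   T   T   T   T   T   T   T   T   T   T   T
  6   T   T   T   T   T   T   T   T   T   T   T   T   T   T   T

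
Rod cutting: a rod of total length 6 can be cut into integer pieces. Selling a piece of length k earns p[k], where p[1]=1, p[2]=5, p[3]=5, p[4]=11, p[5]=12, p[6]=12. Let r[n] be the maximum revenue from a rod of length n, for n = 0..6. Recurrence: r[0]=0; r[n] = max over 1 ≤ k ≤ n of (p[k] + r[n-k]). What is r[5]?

12

   n    0    1    2    3    4    5    6
r[n]    0    1    5    6   11   12   16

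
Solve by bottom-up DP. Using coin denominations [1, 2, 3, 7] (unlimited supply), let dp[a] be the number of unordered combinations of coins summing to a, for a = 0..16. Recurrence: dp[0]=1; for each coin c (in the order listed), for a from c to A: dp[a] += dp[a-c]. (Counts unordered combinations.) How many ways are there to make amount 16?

44

after  coin     0     1     2     3     4     5     6     7     8     9    10    11    12    13    14    15    16
          1     1     1     1     1     1     1     1     1     1     1     1     1     1     1     1     1     1
          2     1     1     2     2     3     3     4     4     5     5     6     6     7     7     8     8     9
          3     1     1     2     3     4     5     7     8    10    12    14    16    19    21    24    27    30
          7     1     1     2     3     4     5     7     9    11    14    17    20    24    28    33    38    44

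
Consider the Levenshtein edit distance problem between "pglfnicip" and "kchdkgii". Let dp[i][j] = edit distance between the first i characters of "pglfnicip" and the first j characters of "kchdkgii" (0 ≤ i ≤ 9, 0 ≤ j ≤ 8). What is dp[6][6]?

6

   ''  k  c  h  d  k  g  i  i
''  0  1  2  3  4  5  6  7  8
 p  1  1  2  3  4  5  6  7  8
 g  2  2  2  3  4  5  5  6  7
 l  3  3  3  3  4  5  6  6  7
 f  4  4  4  4  4  5  6  7  7
 n  5  5  5  5  5  5  6  7  8
 i  6  6  6  6  6  6  6  6  7
 c  7  7  6  7  7  7  7  7  7
 i  8  8  7  7  8  8  8  7  7
 p  9  9  8  8  8  9  9  8  8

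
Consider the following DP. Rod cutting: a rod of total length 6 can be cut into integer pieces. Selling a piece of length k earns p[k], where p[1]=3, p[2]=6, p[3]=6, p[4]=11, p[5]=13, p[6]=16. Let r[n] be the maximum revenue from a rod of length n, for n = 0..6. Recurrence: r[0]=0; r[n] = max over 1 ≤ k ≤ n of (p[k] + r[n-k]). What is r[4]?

   n    0    1    2    3    4    5    6
r[n]    0    3    6    9   12   15   18

12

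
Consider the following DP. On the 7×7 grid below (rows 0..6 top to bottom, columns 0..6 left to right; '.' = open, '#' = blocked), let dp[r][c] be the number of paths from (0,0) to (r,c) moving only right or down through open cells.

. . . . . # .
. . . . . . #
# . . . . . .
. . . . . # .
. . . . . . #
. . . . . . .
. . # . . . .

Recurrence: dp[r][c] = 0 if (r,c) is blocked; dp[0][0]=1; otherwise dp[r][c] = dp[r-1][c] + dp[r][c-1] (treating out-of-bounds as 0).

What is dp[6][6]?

r\c   0   1   2   3   4   5   6
  0   1   1   1   1   1   0   0
  1   1   2   3   4   5   5   0
  2   0   2   5   9  14  19  19
  3   0   2   7  16  30   0  19
  4   0   2   9  25  55  55   0
  5   0   2  11  36  91 146 146
  6   0   2   0  36 127 273 419

419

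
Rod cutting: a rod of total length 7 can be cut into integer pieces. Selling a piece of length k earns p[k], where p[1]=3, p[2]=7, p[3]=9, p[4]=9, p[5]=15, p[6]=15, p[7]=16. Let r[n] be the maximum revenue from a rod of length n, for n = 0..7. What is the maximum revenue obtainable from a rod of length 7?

24

   n    0    1    2    3    4    5    6    7
r[n]    0    3    7   10   14   17   21   24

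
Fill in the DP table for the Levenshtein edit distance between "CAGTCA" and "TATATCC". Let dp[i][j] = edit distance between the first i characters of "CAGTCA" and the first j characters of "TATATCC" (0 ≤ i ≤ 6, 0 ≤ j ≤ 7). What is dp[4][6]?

   ''  T  A  T  A  T  C  C
''  0  1  2  3  4  5  6  7
 C  1  1  2  3  4  5  5  6
 A  2  2  1  2  3  4  5  6
 G  3  3  2  2  3  4  5  6
 T  4  3  3  2  3  3  4  5
 C  5  4  4  3  3  4  3  4
 A  6  5  4  4  3  4  4  4

4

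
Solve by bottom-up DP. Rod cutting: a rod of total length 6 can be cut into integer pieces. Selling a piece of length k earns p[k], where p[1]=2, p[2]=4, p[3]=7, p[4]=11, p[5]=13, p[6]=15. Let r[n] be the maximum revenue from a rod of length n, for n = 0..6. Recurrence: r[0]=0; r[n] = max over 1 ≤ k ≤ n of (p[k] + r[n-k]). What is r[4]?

   n    0    1    2    3    4    5    6
r[n]    0    2    4    7   11   13   15

11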